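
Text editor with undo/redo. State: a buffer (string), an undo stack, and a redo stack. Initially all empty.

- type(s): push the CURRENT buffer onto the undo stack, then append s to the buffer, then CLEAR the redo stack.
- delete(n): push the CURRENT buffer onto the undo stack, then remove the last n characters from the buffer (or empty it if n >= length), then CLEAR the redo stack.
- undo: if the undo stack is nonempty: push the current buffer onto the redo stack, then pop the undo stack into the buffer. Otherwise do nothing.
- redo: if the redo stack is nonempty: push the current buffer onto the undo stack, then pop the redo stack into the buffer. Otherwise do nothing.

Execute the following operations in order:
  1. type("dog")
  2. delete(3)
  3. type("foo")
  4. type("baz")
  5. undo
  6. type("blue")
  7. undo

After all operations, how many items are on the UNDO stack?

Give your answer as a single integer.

Answer: 3

Derivation:
After op 1 (type): buf='dog' undo_depth=1 redo_depth=0
After op 2 (delete): buf='(empty)' undo_depth=2 redo_depth=0
After op 3 (type): buf='foo' undo_depth=3 redo_depth=0
After op 4 (type): buf='foobaz' undo_depth=4 redo_depth=0
After op 5 (undo): buf='foo' undo_depth=3 redo_depth=1
After op 6 (type): buf='fooblue' undo_depth=4 redo_depth=0
After op 7 (undo): buf='foo' undo_depth=3 redo_depth=1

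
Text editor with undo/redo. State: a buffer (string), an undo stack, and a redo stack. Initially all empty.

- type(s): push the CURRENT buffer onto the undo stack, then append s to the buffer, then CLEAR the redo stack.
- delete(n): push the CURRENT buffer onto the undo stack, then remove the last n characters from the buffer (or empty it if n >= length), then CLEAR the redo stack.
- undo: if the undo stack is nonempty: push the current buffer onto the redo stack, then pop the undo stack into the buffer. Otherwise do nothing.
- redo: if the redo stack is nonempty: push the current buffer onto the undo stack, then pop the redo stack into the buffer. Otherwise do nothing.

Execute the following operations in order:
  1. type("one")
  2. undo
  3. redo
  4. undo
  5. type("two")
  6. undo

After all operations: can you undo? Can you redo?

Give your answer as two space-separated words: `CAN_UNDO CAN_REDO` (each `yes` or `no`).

Answer: no yes

Derivation:
After op 1 (type): buf='one' undo_depth=1 redo_depth=0
After op 2 (undo): buf='(empty)' undo_depth=0 redo_depth=1
After op 3 (redo): buf='one' undo_depth=1 redo_depth=0
After op 4 (undo): buf='(empty)' undo_depth=0 redo_depth=1
After op 5 (type): buf='two' undo_depth=1 redo_depth=0
After op 6 (undo): buf='(empty)' undo_depth=0 redo_depth=1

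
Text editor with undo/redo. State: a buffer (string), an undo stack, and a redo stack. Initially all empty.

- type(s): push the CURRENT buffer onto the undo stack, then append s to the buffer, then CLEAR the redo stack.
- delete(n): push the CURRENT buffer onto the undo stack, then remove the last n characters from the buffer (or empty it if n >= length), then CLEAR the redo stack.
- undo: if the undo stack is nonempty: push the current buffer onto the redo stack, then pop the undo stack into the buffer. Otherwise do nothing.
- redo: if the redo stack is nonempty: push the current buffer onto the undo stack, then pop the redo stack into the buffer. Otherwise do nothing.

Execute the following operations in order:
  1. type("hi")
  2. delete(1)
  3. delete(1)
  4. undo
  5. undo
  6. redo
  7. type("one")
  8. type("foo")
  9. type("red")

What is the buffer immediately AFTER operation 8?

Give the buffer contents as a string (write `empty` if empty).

Answer: honefoo

Derivation:
After op 1 (type): buf='hi' undo_depth=1 redo_depth=0
After op 2 (delete): buf='h' undo_depth=2 redo_depth=0
After op 3 (delete): buf='(empty)' undo_depth=3 redo_depth=0
After op 4 (undo): buf='h' undo_depth=2 redo_depth=1
After op 5 (undo): buf='hi' undo_depth=1 redo_depth=2
After op 6 (redo): buf='h' undo_depth=2 redo_depth=1
After op 7 (type): buf='hone' undo_depth=3 redo_depth=0
After op 8 (type): buf='honefoo' undo_depth=4 redo_depth=0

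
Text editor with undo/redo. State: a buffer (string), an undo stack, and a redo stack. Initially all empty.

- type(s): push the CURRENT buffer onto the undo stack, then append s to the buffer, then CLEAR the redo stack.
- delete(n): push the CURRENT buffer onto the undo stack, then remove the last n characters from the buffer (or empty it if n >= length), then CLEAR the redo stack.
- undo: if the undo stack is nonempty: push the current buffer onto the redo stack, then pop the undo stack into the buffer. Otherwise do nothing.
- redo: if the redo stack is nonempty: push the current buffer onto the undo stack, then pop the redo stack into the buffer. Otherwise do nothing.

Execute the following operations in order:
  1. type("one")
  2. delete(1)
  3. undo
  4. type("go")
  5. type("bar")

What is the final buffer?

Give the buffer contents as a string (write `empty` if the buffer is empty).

After op 1 (type): buf='one' undo_depth=1 redo_depth=0
After op 2 (delete): buf='on' undo_depth=2 redo_depth=0
After op 3 (undo): buf='one' undo_depth=1 redo_depth=1
After op 4 (type): buf='onego' undo_depth=2 redo_depth=0
After op 5 (type): buf='onegobar' undo_depth=3 redo_depth=0

Answer: onegobar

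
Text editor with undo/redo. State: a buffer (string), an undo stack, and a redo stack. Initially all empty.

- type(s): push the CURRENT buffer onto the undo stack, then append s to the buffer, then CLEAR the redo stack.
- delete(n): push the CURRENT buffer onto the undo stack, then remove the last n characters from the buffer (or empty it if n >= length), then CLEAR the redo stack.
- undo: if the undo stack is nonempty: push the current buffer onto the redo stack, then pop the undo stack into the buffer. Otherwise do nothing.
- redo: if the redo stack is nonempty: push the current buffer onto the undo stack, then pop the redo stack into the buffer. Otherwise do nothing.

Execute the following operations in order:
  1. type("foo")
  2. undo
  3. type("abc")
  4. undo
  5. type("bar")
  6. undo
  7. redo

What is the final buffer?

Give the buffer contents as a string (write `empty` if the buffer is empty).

Answer: bar

Derivation:
After op 1 (type): buf='foo' undo_depth=1 redo_depth=0
After op 2 (undo): buf='(empty)' undo_depth=0 redo_depth=1
After op 3 (type): buf='abc' undo_depth=1 redo_depth=0
After op 4 (undo): buf='(empty)' undo_depth=0 redo_depth=1
After op 5 (type): buf='bar' undo_depth=1 redo_depth=0
After op 6 (undo): buf='(empty)' undo_depth=0 redo_depth=1
After op 7 (redo): buf='bar' undo_depth=1 redo_depth=0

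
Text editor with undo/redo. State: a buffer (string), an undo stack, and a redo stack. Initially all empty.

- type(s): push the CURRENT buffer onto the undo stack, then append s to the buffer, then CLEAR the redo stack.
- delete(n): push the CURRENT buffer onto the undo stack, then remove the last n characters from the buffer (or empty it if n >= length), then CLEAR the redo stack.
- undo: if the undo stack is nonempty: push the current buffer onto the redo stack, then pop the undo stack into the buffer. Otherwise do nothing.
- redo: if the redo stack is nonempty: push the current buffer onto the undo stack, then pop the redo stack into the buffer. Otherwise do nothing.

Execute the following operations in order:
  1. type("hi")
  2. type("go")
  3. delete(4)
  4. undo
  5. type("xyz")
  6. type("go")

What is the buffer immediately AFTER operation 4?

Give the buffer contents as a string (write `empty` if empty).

Answer: higo

Derivation:
After op 1 (type): buf='hi' undo_depth=1 redo_depth=0
After op 2 (type): buf='higo' undo_depth=2 redo_depth=0
After op 3 (delete): buf='(empty)' undo_depth=3 redo_depth=0
After op 4 (undo): buf='higo' undo_depth=2 redo_depth=1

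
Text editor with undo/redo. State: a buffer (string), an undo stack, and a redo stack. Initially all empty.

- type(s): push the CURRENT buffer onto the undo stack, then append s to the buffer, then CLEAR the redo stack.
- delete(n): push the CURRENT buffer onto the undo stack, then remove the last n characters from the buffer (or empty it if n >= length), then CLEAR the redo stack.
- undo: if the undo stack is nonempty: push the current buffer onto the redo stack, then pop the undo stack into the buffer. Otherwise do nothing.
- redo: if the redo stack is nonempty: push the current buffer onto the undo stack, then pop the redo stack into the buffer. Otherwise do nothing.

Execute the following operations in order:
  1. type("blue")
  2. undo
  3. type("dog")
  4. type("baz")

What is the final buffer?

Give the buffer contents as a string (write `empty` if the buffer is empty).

Answer: dogbaz

Derivation:
After op 1 (type): buf='blue' undo_depth=1 redo_depth=0
After op 2 (undo): buf='(empty)' undo_depth=0 redo_depth=1
After op 3 (type): buf='dog' undo_depth=1 redo_depth=0
After op 4 (type): buf='dogbaz' undo_depth=2 redo_depth=0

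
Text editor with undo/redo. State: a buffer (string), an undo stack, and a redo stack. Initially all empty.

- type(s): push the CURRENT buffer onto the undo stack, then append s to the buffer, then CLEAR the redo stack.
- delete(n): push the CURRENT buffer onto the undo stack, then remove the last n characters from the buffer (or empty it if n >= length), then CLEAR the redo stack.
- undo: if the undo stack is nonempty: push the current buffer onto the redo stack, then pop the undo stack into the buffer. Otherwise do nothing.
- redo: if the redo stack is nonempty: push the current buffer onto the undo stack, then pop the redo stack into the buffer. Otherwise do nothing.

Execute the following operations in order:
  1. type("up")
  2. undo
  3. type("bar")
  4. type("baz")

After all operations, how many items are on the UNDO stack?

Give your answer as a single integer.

Answer: 2

Derivation:
After op 1 (type): buf='up' undo_depth=1 redo_depth=0
After op 2 (undo): buf='(empty)' undo_depth=0 redo_depth=1
After op 3 (type): buf='bar' undo_depth=1 redo_depth=0
After op 4 (type): buf='barbaz' undo_depth=2 redo_depth=0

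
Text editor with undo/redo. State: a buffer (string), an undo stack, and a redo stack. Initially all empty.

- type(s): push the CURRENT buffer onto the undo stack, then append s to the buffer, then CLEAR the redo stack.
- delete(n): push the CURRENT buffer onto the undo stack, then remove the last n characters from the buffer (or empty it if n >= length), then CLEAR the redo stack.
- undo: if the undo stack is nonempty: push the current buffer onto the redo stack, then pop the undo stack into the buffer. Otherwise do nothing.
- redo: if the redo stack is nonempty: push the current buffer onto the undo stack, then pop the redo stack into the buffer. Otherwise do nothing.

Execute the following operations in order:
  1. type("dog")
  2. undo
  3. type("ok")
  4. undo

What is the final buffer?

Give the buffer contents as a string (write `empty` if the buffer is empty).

Answer: empty

Derivation:
After op 1 (type): buf='dog' undo_depth=1 redo_depth=0
After op 2 (undo): buf='(empty)' undo_depth=0 redo_depth=1
After op 3 (type): buf='ok' undo_depth=1 redo_depth=0
After op 4 (undo): buf='(empty)' undo_depth=0 redo_depth=1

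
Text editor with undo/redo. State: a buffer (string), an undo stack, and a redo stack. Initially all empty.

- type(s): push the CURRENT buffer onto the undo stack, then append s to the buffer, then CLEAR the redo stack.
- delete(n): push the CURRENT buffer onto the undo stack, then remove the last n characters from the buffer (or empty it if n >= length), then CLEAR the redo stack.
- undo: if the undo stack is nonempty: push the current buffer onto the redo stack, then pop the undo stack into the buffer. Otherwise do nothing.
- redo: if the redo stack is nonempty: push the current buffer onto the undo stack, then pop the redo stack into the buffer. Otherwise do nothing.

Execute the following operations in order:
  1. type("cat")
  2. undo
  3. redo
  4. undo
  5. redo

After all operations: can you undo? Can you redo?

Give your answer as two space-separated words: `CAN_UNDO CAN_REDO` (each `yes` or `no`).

Answer: yes no

Derivation:
After op 1 (type): buf='cat' undo_depth=1 redo_depth=0
After op 2 (undo): buf='(empty)' undo_depth=0 redo_depth=1
After op 3 (redo): buf='cat' undo_depth=1 redo_depth=0
After op 4 (undo): buf='(empty)' undo_depth=0 redo_depth=1
After op 5 (redo): buf='cat' undo_depth=1 redo_depth=0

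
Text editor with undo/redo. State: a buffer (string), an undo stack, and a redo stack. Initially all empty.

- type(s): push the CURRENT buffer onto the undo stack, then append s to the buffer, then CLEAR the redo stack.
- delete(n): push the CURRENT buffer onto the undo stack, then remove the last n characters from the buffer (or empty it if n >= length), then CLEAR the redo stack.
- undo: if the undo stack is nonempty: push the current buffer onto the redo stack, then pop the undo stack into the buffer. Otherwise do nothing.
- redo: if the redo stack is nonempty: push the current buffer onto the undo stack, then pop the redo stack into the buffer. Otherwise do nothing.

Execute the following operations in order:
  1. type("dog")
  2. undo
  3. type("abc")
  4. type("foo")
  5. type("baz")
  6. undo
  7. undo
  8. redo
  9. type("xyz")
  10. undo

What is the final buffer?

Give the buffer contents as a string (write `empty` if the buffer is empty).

Answer: abcfoo

Derivation:
After op 1 (type): buf='dog' undo_depth=1 redo_depth=0
After op 2 (undo): buf='(empty)' undo_depth=0 redo_depth=1
After op 3 (type): buf='abc' undo_depth=1 redo_depth=0
After op 4 (type): buf='abcfoo' undo_depth=2 redo_depth=0
After op 5 (type): buf='abcfoobaz' undo_depth=3 redo_depth=0
After op 6 (undo): buf='abcfoo' undo_depth=2 redo_depth=1
After op 7 (undo): buf='abc' undo_depth=1 redo_depth=2
After op 8 (redo): buf='abcfoo' undo_depth=2 redo_depth=1
After op 9 (type): buf='abcfooxyz' undo_depth=3 redo_depth=0
After op 10 (undo): buf='abcfoo' undo_depth=2 redo_depth=1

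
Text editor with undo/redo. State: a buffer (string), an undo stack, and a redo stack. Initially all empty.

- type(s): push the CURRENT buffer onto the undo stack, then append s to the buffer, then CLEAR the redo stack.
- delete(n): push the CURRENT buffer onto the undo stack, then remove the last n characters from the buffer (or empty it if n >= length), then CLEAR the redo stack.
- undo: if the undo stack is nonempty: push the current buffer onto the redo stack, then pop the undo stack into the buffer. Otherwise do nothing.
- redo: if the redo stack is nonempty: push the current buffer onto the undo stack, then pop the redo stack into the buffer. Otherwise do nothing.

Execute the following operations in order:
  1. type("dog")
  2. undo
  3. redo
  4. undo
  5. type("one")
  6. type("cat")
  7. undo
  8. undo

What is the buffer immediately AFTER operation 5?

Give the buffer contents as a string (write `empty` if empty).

Answer: one

Derivation:
After op 1 (type): buf='dog' undo_depth=1 redo_depth=0
After op 2 (undo): buf='(empty)' undo_depth=0 redo_depth=1
After op 3 (redo): buf='dog' undo_depth=1 redo_depth=0
After op 4 (undo): buf='(empty)' undo_depth=0 redo_depth=1
After op 5 (type): buf='one' undo_depth=1 redo_depth=0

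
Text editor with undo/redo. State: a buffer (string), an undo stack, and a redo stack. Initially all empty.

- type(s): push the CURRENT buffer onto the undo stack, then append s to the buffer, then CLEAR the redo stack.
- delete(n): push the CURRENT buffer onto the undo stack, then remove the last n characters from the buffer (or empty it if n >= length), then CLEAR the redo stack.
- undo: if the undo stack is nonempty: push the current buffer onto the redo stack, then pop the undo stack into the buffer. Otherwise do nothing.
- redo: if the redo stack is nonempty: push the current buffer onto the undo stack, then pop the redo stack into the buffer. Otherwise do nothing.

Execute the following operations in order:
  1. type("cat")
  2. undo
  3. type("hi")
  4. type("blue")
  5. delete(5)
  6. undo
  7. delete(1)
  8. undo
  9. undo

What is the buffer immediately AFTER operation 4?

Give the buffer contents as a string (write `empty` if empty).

After op 1 (type): buf='cat' undo_depth=1 redo_depth=0
After op 2 (undo): buf='(empty)' undo_depth=0 redo_depth=1
After op 3 (type): buf='hi' undo_depth=1 redo_depth=0
After op 4 (type): buf='hiblue' undo_depth=2 redo_depth=0

Answer: hiblue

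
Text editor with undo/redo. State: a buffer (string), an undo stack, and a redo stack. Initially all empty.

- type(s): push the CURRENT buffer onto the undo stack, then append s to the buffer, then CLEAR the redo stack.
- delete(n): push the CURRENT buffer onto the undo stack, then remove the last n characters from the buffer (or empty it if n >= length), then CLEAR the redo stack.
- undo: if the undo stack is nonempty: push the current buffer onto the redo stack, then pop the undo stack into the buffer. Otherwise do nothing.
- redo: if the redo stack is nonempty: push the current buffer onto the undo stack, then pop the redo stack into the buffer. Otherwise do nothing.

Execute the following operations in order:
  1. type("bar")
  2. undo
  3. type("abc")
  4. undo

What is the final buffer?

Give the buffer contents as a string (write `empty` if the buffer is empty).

Answer: empty

Derivation:
After op 1 (type): buf='bar' undo_depth=1 redo_depth=0
After op 2 (undo): buf='(empty)' undo_depth=0 redo_depth=1
After op 3 (type): buf='abc' undo_depth=1 redo_depth=0
After op 4 (undo): buf='(empty)' undo_depth=0 redo_depth=1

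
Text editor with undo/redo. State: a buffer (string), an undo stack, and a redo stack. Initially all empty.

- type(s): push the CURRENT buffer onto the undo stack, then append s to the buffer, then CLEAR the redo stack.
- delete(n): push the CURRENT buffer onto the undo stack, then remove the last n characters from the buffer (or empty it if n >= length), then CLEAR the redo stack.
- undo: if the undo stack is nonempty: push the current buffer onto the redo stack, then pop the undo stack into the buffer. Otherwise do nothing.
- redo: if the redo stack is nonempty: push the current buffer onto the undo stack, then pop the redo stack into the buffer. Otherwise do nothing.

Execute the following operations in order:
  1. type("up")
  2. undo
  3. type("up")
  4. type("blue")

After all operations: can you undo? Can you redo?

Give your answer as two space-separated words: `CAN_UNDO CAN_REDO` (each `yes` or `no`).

Answer: yes no

Derivation:
After op 1 (type): buf='up' undo_depth=1 redo_depth=0
After op 2 (undo): buf='(empty)' undo_depth=0 redo_depth=1
After op 3 (type): buf='up' undo_depth=1 redo_depth=0
After op 4 (type): buf='upblue' undo_depth=2 redo_depth=0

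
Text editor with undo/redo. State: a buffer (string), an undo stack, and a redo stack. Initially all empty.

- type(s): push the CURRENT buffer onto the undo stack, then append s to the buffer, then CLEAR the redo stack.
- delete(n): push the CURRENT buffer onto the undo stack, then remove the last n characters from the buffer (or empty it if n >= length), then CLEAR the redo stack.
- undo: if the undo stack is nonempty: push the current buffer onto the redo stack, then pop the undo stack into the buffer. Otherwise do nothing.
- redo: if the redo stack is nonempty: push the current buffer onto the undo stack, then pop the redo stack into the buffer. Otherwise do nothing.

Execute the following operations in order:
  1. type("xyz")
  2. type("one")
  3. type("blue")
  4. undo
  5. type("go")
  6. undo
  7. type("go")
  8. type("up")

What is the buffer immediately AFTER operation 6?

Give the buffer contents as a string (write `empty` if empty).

Answer: xyzone

Derivation:
After op 1 (type): buf='xyz' undo_depth=1 redo_depth=0
After op 2 (type): buf='xyzone' undo_depth=2 redo_depth=0
After op 3 (type): buf='xyzoneblue' undo_depth=3 redo_depth=0
After op 4 (undo): buf='xyzone' undo_depth=2 redo_depth=1
After op 5 (type): buf='xyzonego' undo_depth=3 redo_depth=0
After op 6 (undo): buf='xyzone' undo_depth=2 redo_depth=1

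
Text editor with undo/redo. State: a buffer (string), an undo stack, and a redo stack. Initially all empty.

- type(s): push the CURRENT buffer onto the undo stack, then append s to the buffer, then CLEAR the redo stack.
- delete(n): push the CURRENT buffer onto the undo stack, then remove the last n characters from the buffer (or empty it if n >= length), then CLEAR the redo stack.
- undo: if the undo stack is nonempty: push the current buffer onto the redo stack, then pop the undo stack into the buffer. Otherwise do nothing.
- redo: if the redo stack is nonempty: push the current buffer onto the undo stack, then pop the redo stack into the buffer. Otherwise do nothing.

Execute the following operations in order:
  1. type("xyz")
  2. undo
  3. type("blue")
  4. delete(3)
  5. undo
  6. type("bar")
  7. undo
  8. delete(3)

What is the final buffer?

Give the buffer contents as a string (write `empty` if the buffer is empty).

Answer: b

Derivation:
After op 1 (type): buf='xyz' undo_depth=1 redo_depth=0
After op 2 (undo): buf='(empty)' undo_depth=0 redo_depth=1
After op 3 (type): buf='blue' undo_depth=1 redo_depth=0
After op 4 (delete): buf='b' undo_depth=2 redo_depth=0
After op 5 (undo): buf='blue' undo_depth=1 redo_depth=1
After op 6 (type): buf='bluebar' undo_depth=2 redo_depth=0
After op 7 (undo): buf='blue' undo_depth=1 redo_depth=1
After op 8 (delete): buf='b' undo_depth=2 redo_depth=0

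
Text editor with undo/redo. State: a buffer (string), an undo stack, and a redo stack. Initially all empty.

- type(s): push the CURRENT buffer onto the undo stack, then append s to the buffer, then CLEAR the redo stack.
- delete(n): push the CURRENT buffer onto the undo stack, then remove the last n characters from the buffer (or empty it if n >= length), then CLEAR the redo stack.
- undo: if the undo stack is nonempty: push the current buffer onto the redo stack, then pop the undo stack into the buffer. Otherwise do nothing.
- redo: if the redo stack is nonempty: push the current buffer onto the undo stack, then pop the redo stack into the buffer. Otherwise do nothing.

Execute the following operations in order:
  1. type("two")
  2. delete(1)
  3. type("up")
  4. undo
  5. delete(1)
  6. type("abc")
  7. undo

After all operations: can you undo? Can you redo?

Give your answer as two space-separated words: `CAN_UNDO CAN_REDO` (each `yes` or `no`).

After op 1 (type): buf='two' undo_depth=1 redo_depth=0
After op 2 (delete): buf='tw' undo_depth=2 redo_depth=0
After op 3 (type): buf='twup' undo_depth=3 redo_depth=0
After op 4 (undo): buf='tw' undo_depth=2 redo_depth=1
After op 5 (delete): buf='t' undo_depth=3 redo_depth=0
After op 6 (type): buf='tabc' undo_depth=4 redo_depth=0
After op 7 (undo): buf='t' undo_depth=3 redo_depth=1

Answer: yes yes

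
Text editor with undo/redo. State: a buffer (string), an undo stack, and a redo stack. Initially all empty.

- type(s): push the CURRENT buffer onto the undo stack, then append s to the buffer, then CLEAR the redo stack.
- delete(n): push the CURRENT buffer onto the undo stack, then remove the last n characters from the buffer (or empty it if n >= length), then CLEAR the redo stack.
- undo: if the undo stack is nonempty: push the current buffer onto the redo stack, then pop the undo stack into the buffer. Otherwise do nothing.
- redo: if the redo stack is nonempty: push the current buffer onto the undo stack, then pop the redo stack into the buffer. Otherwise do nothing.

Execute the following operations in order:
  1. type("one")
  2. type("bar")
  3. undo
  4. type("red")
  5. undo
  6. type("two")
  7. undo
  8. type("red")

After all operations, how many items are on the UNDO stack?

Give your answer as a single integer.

After op 1 (type): buf='one' undo_depth=1 redo_depth=0
After op 2 (type): buf='onebar' undo_depth=2 redo_depth=0
After op 3 (undo): buf='one' undo_depth=1 redo_depth=1
After op 4 (type): buf='onered' undo_depth=2 redo_depth=0
After op 5 (undo): buf='one' undo_depth=1 redo_depth=1
After op 6 (type): buf='onetwo' undo_depth=2 redo_depth=0
After op 7 (undo): buf='one' undo_depth=1 redo_depth=1
After op 8 (type): buf='onered' undo_depth=2 redo_depth=0

Answer: 2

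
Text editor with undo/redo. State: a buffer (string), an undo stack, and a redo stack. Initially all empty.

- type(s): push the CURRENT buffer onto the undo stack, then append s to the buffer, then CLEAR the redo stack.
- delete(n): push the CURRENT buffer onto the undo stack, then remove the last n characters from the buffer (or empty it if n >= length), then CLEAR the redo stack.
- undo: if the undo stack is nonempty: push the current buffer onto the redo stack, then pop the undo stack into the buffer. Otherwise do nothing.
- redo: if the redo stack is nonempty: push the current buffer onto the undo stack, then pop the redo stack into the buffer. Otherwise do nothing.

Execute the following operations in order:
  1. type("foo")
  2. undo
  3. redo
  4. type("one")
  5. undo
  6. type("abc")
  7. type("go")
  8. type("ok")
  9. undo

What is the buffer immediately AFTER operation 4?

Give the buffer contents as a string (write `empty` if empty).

Answer: fooone

Derivation:
After op 1 (type): buf='foo' undo_depth=1 redo_depth=0
After op 2 (undo): buf='(empty)' undo_depth=0 redo_depth=1
After op 3 (redo): buf='foo' undo_depth=1 redo_depth=0
After op 4 (type): buf='fooone' undo_depth=2 redo_depth=0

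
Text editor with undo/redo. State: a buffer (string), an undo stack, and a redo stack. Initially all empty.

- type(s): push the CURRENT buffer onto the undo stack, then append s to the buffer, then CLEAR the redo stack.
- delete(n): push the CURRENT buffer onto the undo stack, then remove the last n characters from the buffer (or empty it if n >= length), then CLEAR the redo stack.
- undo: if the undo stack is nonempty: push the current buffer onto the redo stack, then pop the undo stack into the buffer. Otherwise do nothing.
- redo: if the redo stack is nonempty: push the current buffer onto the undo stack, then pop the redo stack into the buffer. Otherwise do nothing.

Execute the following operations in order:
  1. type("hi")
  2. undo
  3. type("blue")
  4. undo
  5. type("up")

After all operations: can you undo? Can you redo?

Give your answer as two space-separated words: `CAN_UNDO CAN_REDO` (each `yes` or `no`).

After op 1 (type): buf='hi' undo_depth=1 redo_depth=0
After op 2 (undo): buf='(empty)' undo_depth=0 redo_depth=1
After op 3 (type): buf='blue' undo_depth=1 redo_depth=0
After op 4 (undo): buf='(empty)' undo_depth=0 redo_depth=1
After op 5 (type): buf='up' undo_depth=1 redo_depth=0

Answer: yes no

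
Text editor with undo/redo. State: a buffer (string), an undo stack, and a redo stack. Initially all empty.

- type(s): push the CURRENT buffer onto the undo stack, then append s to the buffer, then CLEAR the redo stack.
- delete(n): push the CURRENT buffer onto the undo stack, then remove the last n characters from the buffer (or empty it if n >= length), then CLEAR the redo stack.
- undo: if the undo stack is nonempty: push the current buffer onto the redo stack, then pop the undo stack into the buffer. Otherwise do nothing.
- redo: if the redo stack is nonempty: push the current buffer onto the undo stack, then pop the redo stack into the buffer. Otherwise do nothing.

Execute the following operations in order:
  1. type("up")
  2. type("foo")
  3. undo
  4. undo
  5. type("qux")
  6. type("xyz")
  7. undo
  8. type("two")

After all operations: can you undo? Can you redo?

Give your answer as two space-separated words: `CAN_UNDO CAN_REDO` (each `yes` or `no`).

Answer: yes no

Derivation:
After op 1 (type): buf='up' undo_depth=1 redo_depth=0
After op 2 (type): buf='upfoo' undo_depth=2 redo_depth=0
After op 3 (undo): buf='up' undo_depth=1 redo_depth=1
After op 4 (undo): buf='(empty)' undo_depth=0 redo_depth=2
After op 5 (type): buf='qux' undo_depth=1 redo_depth=0
After op 6 (type): buf='quxxyz' undo_depth=2 redo_depth=0
After op 7 (undo): buf='qux' undo_depth=1 redo_depth=1
After op 8 (type): buf='quxtwo' undo_depth=2 redo_depth=0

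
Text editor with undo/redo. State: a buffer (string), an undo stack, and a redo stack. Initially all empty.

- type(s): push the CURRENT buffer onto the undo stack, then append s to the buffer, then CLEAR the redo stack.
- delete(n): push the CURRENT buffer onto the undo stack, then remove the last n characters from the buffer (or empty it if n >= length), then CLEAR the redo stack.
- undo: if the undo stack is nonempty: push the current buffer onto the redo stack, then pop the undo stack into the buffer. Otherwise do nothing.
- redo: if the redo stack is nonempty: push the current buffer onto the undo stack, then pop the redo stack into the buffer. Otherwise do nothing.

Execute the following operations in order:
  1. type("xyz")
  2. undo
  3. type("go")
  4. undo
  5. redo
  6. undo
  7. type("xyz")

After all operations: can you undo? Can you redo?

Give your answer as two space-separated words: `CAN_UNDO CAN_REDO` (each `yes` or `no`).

Answer: yes no

Derivation:
After op 1 (type): buf='xyz' undo_depth=1 redo_depth=0
After op 2 (undo): buf='(empty)' undo_depth=0 redo_depth=1
After op 3 (type): buf='go' undo_depth=1 redo_depth=0
After op 4 (undo): buf='(empty)' undo_depth=0 redo_depth=1
After op 5 (redo): buf='go' undo_depth=1 redo_depth=0
After op 6 (undo): buf='(empty)' undo_depth=0 redo_depth=1
After op 7 (type): buf='xyz' undo_depth=1 redo_depth=0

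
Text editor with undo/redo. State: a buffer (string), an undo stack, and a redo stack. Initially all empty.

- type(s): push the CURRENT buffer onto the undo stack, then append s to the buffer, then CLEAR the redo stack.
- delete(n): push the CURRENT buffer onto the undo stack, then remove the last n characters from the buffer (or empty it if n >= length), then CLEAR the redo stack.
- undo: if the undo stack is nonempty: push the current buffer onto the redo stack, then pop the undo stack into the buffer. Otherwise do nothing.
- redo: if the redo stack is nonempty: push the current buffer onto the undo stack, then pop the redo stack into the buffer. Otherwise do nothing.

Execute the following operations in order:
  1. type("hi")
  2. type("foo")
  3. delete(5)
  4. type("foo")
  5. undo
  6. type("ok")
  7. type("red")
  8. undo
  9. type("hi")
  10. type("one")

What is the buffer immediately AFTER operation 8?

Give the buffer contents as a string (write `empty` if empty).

After op 1 (type): buf='hi' undo_depth=1 redo_depth=0
After op 2 (type): buf='hifoo' undo_depth=2 redo_depth=0
After op 3 (delete): buf='(empty)' undo_depth=3 redo_depth=0
After op 4 (type): buf='foo' undo_depth=4 redo_depth=0
After op 5 (undo): buf='(empty)' undo_depth=3 redo_depth=1
After op 6 (type): buf='ok' undo_depth=4 redo_depth=0
After op 7 (type): buf='okred' undo_depth=5 redo_depth=0
After op 8 (undo): buf='ok' undo_depth=4 redo_depth=1

Answer: ok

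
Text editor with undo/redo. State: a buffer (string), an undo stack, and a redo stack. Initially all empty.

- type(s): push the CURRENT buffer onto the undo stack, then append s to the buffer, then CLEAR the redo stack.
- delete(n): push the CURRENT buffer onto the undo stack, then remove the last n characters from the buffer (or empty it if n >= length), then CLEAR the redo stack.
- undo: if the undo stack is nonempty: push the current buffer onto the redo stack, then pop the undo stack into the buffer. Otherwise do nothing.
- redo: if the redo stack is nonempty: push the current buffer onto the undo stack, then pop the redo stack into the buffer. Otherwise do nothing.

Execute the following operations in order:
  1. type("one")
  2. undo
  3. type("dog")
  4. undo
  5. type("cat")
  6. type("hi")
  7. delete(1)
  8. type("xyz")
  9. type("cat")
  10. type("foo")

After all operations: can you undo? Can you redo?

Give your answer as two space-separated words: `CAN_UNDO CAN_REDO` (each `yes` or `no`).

After op 1 (type): buf='one' undo_depth=1 redo_depth=0
After op 2 (undo): buf='(empty)' undo_depth=0 redo_depth=1
After op 3 (type): buf='dog' undo_depth=1 redo_depth=0
After op 4 (undo): buf='(empty)' undo_depth=0 redo_depth=1
After op 5 (type): buf='cat' undo_depth=1 redo_depth=0
After op 6 (type): buf='cathi' undo_depth=2 redo_depth=0
After op 7 (delete): buf='cath' undo_depth=3 redo_depth=0
After op 8 (type): buf='cathxyz' undo_depth=4 redo_depth=0
After op 9 (type): buf='cathxyzcat' undo_depth=5 redo_depth=0
After op 10 (type): buf='cathxyzcatfoo' undo_depth=6 redo_depth=0

Answer: yes no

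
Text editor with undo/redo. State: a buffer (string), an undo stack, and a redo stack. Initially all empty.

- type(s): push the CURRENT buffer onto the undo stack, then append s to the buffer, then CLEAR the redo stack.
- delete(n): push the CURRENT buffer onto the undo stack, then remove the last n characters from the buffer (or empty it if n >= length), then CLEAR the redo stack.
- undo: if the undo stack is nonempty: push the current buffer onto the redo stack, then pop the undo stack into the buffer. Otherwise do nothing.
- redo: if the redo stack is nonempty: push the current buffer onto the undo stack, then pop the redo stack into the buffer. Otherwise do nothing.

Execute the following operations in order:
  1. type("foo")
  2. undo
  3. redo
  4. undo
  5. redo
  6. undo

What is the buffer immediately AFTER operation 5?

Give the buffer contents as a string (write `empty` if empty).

After op 1 (type): buf='foo' undo_depth=1 redo_depth=0
After op 2 (undo): buf='(empty)' undo_depth=0 redo_depth=1
After op 3 (redo): buf='foo' undo_depth=1 redo_depth=0
After op 4 (undo): buf='(empty)' undo_depth=0 redo_depth=1
After op 5 (redo): buf='foo' undo_depth=1 redo_depth=0

Answer: foo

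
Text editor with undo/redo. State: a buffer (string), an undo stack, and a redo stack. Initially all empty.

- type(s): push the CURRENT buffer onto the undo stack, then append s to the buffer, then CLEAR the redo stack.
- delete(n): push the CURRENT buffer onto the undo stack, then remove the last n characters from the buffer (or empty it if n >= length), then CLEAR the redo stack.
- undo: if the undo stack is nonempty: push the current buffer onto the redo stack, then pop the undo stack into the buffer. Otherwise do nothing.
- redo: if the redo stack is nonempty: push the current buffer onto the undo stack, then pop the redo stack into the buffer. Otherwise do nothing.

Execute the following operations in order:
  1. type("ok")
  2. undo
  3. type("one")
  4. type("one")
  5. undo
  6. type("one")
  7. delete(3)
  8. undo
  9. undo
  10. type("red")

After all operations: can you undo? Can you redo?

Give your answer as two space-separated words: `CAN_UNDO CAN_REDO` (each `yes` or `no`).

After op 1 (type): buf='ok' undo_depth=1 redo_depth=0
After op 2 (undo): buf='(empty)' undo_depth=0 redo_depth=1
After op 3 (type): buf='one' undo_depth=1 redo_depth=0
After op 4 (type): buf='oneone' undo_depth=2 redo_depth=0
After op 5 (undo): buf='one' undo_depth=1 redo_depth=1
After op 6 (type): buf='oneone' undo_depth=2 redo_depth=0
After op 7 (delete): buf='one' undo_depth=3 redo_depth=0
After op 8 (undo): buf='oneone' undo_depth=2 redo_depth=1
After op 9 (undo): buf='one' undo_depth=1 redo_depth=2
After op 10 (type): buf='onered' undo_depth=2 redo_depth=0

Answer: yes no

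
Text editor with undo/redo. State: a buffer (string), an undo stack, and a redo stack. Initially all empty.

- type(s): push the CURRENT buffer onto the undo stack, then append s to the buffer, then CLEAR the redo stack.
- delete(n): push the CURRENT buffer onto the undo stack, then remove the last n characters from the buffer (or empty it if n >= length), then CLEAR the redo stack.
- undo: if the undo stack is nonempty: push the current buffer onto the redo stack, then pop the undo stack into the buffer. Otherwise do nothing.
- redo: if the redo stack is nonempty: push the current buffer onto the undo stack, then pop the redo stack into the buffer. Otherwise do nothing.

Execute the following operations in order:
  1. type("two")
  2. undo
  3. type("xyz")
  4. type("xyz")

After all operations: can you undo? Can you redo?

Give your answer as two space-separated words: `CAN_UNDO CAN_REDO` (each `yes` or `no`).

After op 1 (type): buf='two' undo_depth=1 redo_depth=0
After op 2 (undo): buf='(empty)' undo_depth=0 redo_depth=1
After op 3 (type): buf='xyz' undo_depth=1 redo_depth=0
After op 4 (type): buf='xyzxyz' undo_depth=2 redo_depth=0

Answer: yes no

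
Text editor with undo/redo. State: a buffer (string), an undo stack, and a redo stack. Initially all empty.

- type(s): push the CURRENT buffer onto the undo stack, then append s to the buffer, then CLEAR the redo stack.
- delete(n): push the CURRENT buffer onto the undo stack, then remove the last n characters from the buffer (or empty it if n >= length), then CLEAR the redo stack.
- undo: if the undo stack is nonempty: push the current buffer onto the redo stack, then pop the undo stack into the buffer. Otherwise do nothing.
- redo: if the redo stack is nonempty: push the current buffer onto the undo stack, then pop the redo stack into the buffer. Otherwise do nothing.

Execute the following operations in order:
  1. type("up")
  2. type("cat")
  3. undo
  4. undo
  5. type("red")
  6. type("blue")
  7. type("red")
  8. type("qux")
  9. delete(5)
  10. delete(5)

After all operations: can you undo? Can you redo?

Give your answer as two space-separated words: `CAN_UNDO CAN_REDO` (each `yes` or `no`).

After op 1 (type): buf='up' undo_depth=1 redo_depth=0
After op 2 (type): buf='upcat' undo_depth=2 redo_depth=0
After op 3 (undo): buf='up' undo_depth=1 redo_depth=1
After op 4 (undo): buf='(empty)' undo_depth=0 redo_depth=2
After op 5 (type): buf='red' undo_depth=1 redo_depth=0
After op 6 (type): buf='redblue' undo_depth=2 redo_depth=0
After op 7 (type): buf='redbluered' undo_depth=3 redo_depth=0
After op 8 (type): buf='redblueredqux' undo_depth=4 redo_depth=0
After op 9 (delete): buf='redbluer' undo_depth=5 redo_depth=0
After op 10 (delete): buf='red' undo_depth=6 redo_depth=0

Answer: yes no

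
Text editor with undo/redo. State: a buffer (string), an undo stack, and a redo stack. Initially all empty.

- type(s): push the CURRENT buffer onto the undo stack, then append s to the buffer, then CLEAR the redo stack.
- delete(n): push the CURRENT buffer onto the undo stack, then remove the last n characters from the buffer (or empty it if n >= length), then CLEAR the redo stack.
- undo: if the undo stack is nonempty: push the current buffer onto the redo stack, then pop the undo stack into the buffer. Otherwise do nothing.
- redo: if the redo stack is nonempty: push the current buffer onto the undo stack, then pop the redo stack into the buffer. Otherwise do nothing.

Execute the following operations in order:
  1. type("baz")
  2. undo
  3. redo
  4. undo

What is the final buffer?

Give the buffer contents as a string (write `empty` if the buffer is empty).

After op 1 (type): buf='baz' undo_depth=1 redo_depth=0
After op 2 (undo): buf='(empty)' undo_depth=0 redo_depth=1
After op 3 (redo): buf='baz' undo_depth=1 redo_depth=0
After op 4 (undo): buf='(empty)' undo_depth=0 redo_depth=1

Answer: empty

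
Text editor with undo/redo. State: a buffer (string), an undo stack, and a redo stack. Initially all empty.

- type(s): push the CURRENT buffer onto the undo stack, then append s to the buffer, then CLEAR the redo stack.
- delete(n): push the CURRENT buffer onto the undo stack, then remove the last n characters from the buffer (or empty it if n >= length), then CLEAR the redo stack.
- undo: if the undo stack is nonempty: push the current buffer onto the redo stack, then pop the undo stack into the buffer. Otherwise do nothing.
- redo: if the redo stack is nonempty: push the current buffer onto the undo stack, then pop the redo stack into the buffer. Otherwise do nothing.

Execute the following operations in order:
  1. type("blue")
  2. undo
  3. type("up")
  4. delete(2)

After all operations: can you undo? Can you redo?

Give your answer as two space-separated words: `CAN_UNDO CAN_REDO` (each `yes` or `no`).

After op 1 (type): buf='blue' undo_depth=1 redo_depth=0
After op 2 (undo): buf='(empty)' undo_depth=0 redo_depth=1
After op 3 (type): buf='up' undo_depth=1 redo_depth=0
After op 4 (delete): buf='(empty)' undo_depth=2 redo_depth=0

Answer: yes no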